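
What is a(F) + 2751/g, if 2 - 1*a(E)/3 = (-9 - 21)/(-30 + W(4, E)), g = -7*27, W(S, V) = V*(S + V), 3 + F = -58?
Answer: -29401/3447 ≈ -8.5294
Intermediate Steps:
F = -61 (F = -3 - 58 = -61)
g = -189
a(E) = 6 + 90/(-30 + E*(4 + E)) (a(E) = 6 - 3*(-9 - 21)/(-30 + E*(4 + E)) = 6 - (-90)/(-30 + E*(4 + E)) = 6 + 90/(-30 + E*(4 + E)))
a(F) + 2751/g = 6*(-15 - 61*(4 - 61))/(-30 - 61*(4 - 61)) + 2751/(-189) = 6*(-15 - 61*(-57))/(-30 - 61*(-57)) + 2751*(-1/189) = 6*(-15 + 3477)/(-30 + 3477) - 131/9 = 6*3462/3447 - 131/9 = 6*(1/3447)*3462 - 131/9 = 2308/383 - 131/9 = -29401/3447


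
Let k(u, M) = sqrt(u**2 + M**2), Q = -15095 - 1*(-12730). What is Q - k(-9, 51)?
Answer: -2365 - 3*sqrt(298) ≈ -2416.8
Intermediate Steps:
Q = -2365 (Q = -15095 + 12730 = -2365)
k(u, M) = sqrt(M**2 + u**2)
Q - k(-9, 51) = -2365 - sqrt(51**2 + (-9)**2) = -2365 - sqrt(2601 + 81) = -2365 - sqrt(2682) = -2365 - 3*sqrt(298)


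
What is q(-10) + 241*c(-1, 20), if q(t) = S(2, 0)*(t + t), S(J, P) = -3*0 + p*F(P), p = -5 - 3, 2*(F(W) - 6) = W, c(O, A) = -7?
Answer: -727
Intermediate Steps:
F(W) = 6 + W/2
p = -8
S(J, P) = -48 - 4*P (S(J, P) = -3*0 - 8*(6 + P/2) = 0 + (-48 - 4*P) = -48 - 4*P)
q(t) = -96*t (q(t) = (-48 - 4*0)*(t + t) = (-48 + 0)*(2*t) = -96*t)
q(-10) + 241*c(-1, 20) = -96*(-10) + 241*(-7) = 960 - 1687 = -727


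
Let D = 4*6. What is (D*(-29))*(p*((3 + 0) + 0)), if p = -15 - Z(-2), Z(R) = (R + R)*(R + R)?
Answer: 64728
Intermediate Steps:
Z(R) = 4*R² (Z(R) = (2*R)*(2*R) = 4*R²)
p = -31 (p = -15 - 4*(-2)² = -15 - 4*4 = -15 - 1*16 = -15 - 16 = -31)
D = 24
(D*(-29))*(p*((3 + 0) + 0)) = (24*(-29))*(-31*((3 + 0) + 0)) = -(-21576)*(3 + 0) = -(-21576)*3 = -696*(-93) = 64728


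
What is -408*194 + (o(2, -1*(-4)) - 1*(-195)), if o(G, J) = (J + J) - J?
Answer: -78953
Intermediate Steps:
o(G, J) = J (o(G, J) = 2*J - J = J)
-408*194 + (o(2, -1*(-4)) - 1*(-195)) = -408*194 + (-1*(-4) - 1*(-195)) = -79152 + (4 + 195) = -79152 + 199 = -78953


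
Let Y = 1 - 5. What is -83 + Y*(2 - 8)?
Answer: -59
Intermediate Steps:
Y = -4
-83 + Y*(2 - 8) = -83 - 4*(2 - 8) = -83 - 4*(-6) = -83 + 24 = -59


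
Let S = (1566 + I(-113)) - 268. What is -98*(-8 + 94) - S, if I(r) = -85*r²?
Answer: 1075639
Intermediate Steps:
S = -1084067 (S = (1566 - 85*(-113)²) - 268 = (1566 - 85*12769) - 268 = (1566 - 1085365) - 268 = -1083799 - 268 = -1084067)
-98*(-8 + 94) - S = -98*(-8 + 94) - 1*(-1084067) = -98*86 + 1084067 = -8428 + 1084067 = 1075639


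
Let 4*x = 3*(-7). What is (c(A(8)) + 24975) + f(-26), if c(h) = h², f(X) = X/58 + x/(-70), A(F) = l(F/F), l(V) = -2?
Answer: 28975207/1160 ≈ 24979.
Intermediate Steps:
x = -21/4 (x = (3*(-7))/4 = (¼)*(-21) = -21/4 ≈ -5.2500)
A(F) = -2
f(X) = 3/40 + X/58 (f(X) = X/58 - 21/4/(-70) = X*(1/58) - 21/4*(-1/70) = X/58 + 3/40 = 3/40 + X/58)
(c(A(8)) + 24975) + f(-26) = ((-2)² + 24975) + (3/40 + (1/58)*(-26)) = (4 + 24975) + (3/40 - 13/29) = 24979 - 433/1160 = 28975207/1160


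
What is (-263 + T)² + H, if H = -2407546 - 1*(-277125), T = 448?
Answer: -2096196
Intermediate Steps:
H = -2130421 (H = -2407546 + 277125 = -2130421)
(-263 + T)² + H = (-263 + 448)² - 2130421 = 185² - 2130421 = 34225 - 2130421 = -2096196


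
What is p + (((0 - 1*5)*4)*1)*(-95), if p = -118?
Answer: 1782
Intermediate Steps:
p + (((0 - 1*5)*4)*1)*(-95) = -118 + (((0 - 1*5)*4)*1)*(-95) = -118 + (((0 - 5)*4)*1)*(-95) = -118 + (-5*4*1)*(-95) = -118 - 20*1*(-95) = -118 - 20*(-95) = -118 + 1900 = 1782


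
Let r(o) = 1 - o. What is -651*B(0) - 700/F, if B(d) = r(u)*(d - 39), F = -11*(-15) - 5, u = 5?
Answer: -812483/8 ≈ -1.0156e+5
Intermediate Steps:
F = 160 (F = 165 - 5 = 160)
B(d) = 156 - 4*d (B(d) = (1 - 1*5)*(d - 39) = (1 - 5)*(-39 + d) = -4*(-39 + d) = 156 - 4*d)
-651*B(0) - 700/F = -651*(156 - 4*0) - 700/160 = -651*(156 + 0) - 700*1/160 = -651*156 - 35/8 = -101556 - 35/8 = -812483/8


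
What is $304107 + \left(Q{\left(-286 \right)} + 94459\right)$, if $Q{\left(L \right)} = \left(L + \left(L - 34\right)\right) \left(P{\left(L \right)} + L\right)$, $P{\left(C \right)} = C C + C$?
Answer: $-48823178$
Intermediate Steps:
$P{\left(C \right)} = C + C^{2}$ ($P{\left(C \right)} = C^{2} + C = C + C^{2}$)
$Q{\left(L \right)} = \left(-34 + 2 L\right) \left(L + L \left(1 + L\right)\right)$ ($Q{\left(L \right)} = \left(L + \left(L - 34\right)\right) \left(L \left(1 + L\right) + L\right) = \left(L + \left(L - 34\right)\right) \left(L + L \left(1 + L\right)\right) = \left(L + \left(-34 + L\right)\right) \left(L + L \left(1 + L\right)\right) = \left(-34 + 2 L\right) \left(L + L \left(1 + L\right)\right)$)
$304107 + \left(Q{\left(-286 \right)} + 94459\right) = 304107 + \left(2 \left(-286\right) \left(-34 + \left(-286\right)^{2} - -4290\right) + 94459\right) = 304107 + \left(2 \left(-286\right) \left(-34 + 81796 + 4290\right) + 94459\right) = 304107 + \left(2 \left(-286\right) 86052 + 94459\right) = 304107 + \left(-49221744 + 94459\right) = 304107 - 49127285 = -48823178$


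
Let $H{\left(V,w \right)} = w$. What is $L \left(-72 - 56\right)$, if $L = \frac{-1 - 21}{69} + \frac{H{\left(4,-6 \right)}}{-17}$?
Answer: $- \frac{5120}{1173} \approx -4.3649$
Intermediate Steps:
$L = \frac{40}{1173}$ ($L = \frac{-1 - 21}{69} - \frac{6}{-17} = \left(-22\right) \frac{1}{69} - - \frac{6}{17} = - \frac{22}{69} + \frac{6}{17} = \frac{40}{1173} \approx 0.034101$)
$L \left(-72 - 56\right) = \frac{40 \left(-72 - 56\right)}{1173} = \frac{40}{1173} \left(-128\right) = - \frac{5120}{1173}$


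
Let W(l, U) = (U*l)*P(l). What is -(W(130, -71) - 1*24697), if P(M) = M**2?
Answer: 156011697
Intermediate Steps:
W(l, U) = U*l**3 (W(l, U) = (U*l)*l**2 = U*l**3)
-(W(130, -71) - 1*24697) = -(-71*130**3 - 1*24697) = -(-71*2197000 - 24697) = -(-155987000 - 24697) = -1*(-156011697) = 156011697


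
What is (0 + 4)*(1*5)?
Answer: 20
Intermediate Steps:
(0 + 4)*(1*5) = 4*5 = 20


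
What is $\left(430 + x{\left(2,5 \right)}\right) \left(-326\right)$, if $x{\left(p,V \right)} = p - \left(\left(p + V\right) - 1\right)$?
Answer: $-138876$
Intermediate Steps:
$x{\left(p,V \right)} = 1 - V$ ($x{\left(p,V \right)} = p - \left(\left(V + p\right) - 1\right) = p - \left(-1 + V + p\right) = 1 - V$)
$\left(430 + x{\left(2,5 \right)}\right) \left(-326\right) = \left(430 + \left(1 - 5\right)\right) \left(-326\right) = \left(430 - 4\right) \left(-326\right) = 426 \left(-326\right) = -138876$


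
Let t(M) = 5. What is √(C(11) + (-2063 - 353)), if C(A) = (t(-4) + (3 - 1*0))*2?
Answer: 20*I*√6 ≈ 48.99*I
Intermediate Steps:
C(A) = 16 (C(A) = (5 + (3 - 1*0))*2 = (5 + (3 + 0))*2 = (5 + 3)*2 = 8*2 = 16)
√(C(11) + (-2063 - 353)) = √(16 + (-2063 - 353)) = √(16 - 2416) = √(-2400) = 20*I*√6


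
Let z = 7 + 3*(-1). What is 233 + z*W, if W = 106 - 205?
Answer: -163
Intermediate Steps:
W = -99
z = 4 (z = 7 - 3 = 4)
233 + z*W = 233 + 4*(-99) = 233 - 396 = -163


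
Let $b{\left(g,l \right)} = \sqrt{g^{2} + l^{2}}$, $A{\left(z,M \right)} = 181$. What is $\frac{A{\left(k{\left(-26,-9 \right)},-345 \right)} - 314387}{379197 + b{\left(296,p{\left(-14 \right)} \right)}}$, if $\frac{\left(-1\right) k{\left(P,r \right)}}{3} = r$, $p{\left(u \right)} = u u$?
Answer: $- \frac{119145972582}{143790238777} + \frac{1256824 \sqrt{7877}}{143790238777} \approx -0.82783$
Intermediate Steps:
$p{\left(u \right)} = u^{2}$
$k{\left(P,r \right)} = - 3 r$
$\frac{A{\left(k{\left(-26,-9 \right)},-345 \right)} - 314387}{379197 + b{\left(296,p{\left(-14 \right)} \right)}} = \frac{181 - 314387}{379197 + \sqrt{296^{2} + \left(\left(-14\right)^{2}\right)^{2}}} = - \frac{314206}{379197 + \sqrt{87616 + 196^{2}}} = - \frac{314206}{379197 + \sqrt{87616 + 38416}} = - \frac{314206}{379197 + \sqrt{126032}} = - \frac{314206}{379197 + 4 \sqrt{7877}}$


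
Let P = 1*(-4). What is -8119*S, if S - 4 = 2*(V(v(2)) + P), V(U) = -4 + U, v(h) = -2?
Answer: 129904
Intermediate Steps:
P = -4
S = -16 (S = 4 + 2*((-4 - 2) - 4) = 4 + 2*(-6 - 4) = 4 + 2*(-10) = 4 - 20 = -16)
-8119*S = -8119*(-16) = 129904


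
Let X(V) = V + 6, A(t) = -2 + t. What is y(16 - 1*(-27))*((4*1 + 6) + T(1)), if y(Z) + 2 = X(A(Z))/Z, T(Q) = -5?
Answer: -195/43 ≈ -4.5349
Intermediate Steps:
X(V) = 6 + V
y(Z) = -2 + (4 + Z)/Z (y(Z) = -2 + (6 + (-2 + Z))/Z = -2 + (4 + Z)/Z)
y(16 - 1*(-27))*((4*1 + 6) + T(1)) = ((4 - (16 - 1*(-27)))/(16 - 1*(-27)))*((4*1 + 6) - 5) = ((4 - (16 + 27))/(16 + 27))*((4 + 6) - 5) = ((4 - 1*43)/43)*(10 - 5) = ((4 - 43)/43)*5 = ((1/43)*(-39))*5 = -39/43*5 = -195/43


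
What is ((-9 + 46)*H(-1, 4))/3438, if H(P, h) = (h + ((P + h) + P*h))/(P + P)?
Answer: -37/2292 ≈ -0.016143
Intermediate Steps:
H(P, h) = (P + 2*h + P*h)/(2*P) (H(P, h) = (h + (P + h + P*h))/((2*P)) = (P + 2*h + P*h)*(1/(2*P)) = (P + 2*h + P*h)/(2*P))
((-9 + 46)*H(-1, 4))/3438 = ((-9 + 46)*((4 + (½)*(-1)*(1 + 4))/(-1)))/3438 = (37*(-(4 + (½)*(-1)*5)))*(1/3438) = (37*(-(4 - 5/2)))*(1/3438) = (37*(-1*3/2))*(1/3438) = (37*(-3/2))*(1/3438) = -111/2*1/3438 = -37/2292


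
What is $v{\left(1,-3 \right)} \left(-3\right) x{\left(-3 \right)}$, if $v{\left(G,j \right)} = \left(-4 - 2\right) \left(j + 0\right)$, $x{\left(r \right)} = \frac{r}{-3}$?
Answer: $-54$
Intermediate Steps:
$x{\left(r \right)} = - \frac{r}{3}$ ($x{\left(r \right)} = r \left(- \frac{1}{3}\right) = - \frac{r}{3}$)
$v{\left(G,j \right)} = - 6 j$
$v{\left(1,-3 \right)} \left(-3\right) x{\left(-3 \right)} = \left(-6\right) \left(-3\right) \left(-3\right) \left(\left(- \frac{1}{3}\right) \left(-3\right)\right) = 18 \left(-3\right) 1 = \left(-54\right) 1 = -54$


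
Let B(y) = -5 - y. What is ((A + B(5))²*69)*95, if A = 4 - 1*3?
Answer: 530955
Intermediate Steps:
A = 1 (A = 4 - 3 = 1)
((A + B(5))²*69)*95 = ((1 + (-5 - 1*5))²*69)*95 = ((1 + (-5 - 5))²*69)*95 = ((1 - 10)²*69)*95 = ((-9)²*69)*95 = (81*69)*95 = 5589*95 = 530955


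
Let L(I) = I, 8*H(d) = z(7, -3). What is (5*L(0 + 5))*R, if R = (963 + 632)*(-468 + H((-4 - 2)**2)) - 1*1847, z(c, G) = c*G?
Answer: -150498775/8 ≈ -1.8812e+7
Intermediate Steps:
z(c, G) = G*c
H(d) = -21/8 (H(d) = (-3*7)/8 = (1/8)*(-21) = -21/8)
R = -6019951/8 (R = (963 + 632)*(-468 - 21/8) - 1*1847 = 1595*(-3765/8) - 1847 = -6005175/8 - 1847 = -6019951/8 ≈ -7.5249e+5)
(5*L(0 + 5))*R = (5*(0 + 5))*(-6019951/8) = (5*5)*(-6019951/8) = 25*(-6019951/8) = -150498775/8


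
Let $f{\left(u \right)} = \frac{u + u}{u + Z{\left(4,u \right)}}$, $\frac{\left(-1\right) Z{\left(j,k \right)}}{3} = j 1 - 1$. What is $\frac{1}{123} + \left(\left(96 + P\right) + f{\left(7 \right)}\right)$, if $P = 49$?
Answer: $\frac{16975}{123} \approx 138.01$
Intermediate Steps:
$Z{\left(j,k \right)} = 3 - 3 j$ ($Z{\left(j,k \right)} = - 3 \left(j 1 - 1\right) = - 3 \left(j - 1\right) = - 3 \left(-1 + j\right) = 3 - 3 j$)
$f{\left(u \right)} = \frac{2 u}{-9 + u}$ ($f{\left(u \right)} = \frac{u + u}{u + \left(3 - 12\right)} = \frac{2 u}{u + \left(3 - 12\right)} = \frac{2 u}{u - 9} = \frac{2 u}{-9 + u}$)
$\frac{1}{123} + \left(\left(96 + P\right) + f{\left(7 \right)}\right) = \frac{1}{123} + \left(\left(96 + 49\right) + 2 \cdot 7 \frac{1}{-9 + 7}\right) = \frac{1}{123} + \left(145 + 2 \cdot 7 \frac{1}{-2}\right) = \frac{1}{123} + \left(145 + 2 \cdot 7 \left(- \frac{1}{2}\right)\right) = \frac{1}{123} + \left(145 - 7\right) = \frac{1}{123} + 138 = \frac{16975}{123}$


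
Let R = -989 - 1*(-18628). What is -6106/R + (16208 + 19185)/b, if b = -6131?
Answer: -661733013/108144709 ≈ -6.1190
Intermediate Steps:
R = 17639 (R = -989 + 18628 = 17639)
-6106/R + (16208 + 19185)/b = -6106/17639 + (16208 + 19185)/(-6131) = -6106*1/17639 + 35393*(-1/6131) = -6106/17639 - 35393/6131 = -661733013/108144709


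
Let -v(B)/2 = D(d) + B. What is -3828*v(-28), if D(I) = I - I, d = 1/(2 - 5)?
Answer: -214368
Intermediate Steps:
d = -⅓ (d = 1/(-3) = -⅓ ≈ -0.33333)
D(I) = 0
v(B) = -2*B (v(B) = -2*(0 + B) = -2*B)
-3828*v(-28) = -(-7656)*(-28) = -3828*56 = -214368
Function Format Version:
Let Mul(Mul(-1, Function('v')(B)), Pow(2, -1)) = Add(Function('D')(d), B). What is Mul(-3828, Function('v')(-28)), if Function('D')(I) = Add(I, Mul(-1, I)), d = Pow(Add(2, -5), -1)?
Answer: -214368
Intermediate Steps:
d = Rational(-1, 3) (d = Pow(-3, -1) = Rational(-1, 3) ≈ -0.33333)
Function('D')(I) = 0
Function('v')(B) = Mul(-2, B) (Function('v')(B) = Mul(-2, Add(0, B)) = Mul(-2, B))
Mul(-3828, Function('v')(-28)) = Mul(-3828, Mul(-2, -28)) = Mul(-3828, 56) = -214368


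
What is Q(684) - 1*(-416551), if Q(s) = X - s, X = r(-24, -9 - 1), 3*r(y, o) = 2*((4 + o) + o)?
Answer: 1247569/3 ≈ 4.1586e+5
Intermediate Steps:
r(y, o) = 8/3 + 4*o/3 (r(y, o) = (2*((4 + o) + o))/3 = (2*(4 + 2*o))/3 = (8 + 4*o)/3 = 8/3 + 4*o/3)
X = -32/3 (X = 8/3 + 4*(-9 - 1)/3 = 8/3 + (4/3)*(-10) = 8/3 - 40/3 = -32/3 ≈ -10.667)
Q(s) = -32/3 - s
Q(684) - 1*(-416551) = (-32/3 - 1*684) - 1*(-416551) = (-32/3 - 684) + 416551 = -2084/3 + 416551 = 1247569/3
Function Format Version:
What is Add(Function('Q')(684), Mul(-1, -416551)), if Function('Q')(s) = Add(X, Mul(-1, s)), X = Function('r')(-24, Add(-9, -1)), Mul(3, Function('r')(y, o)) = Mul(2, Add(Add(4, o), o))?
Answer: Rational(1247569, 3) ≈ 4.1586e+5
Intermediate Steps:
Function('r')(y, o) = Add(Rational(8, 3), Mul(Rational(4, 3), o)) (Function('r')(y, o) = Mul(Rational(1, 3), Mul(2, Add(Add(4, o), o))) = Mul(Rational(1, 3), Mul(2, Add(4, Mul(2, o)))) = Mul(Rational(1, 3), Add(8, Mul(4, o))) = Add(Rational(8, 3), Mul(Rational(4, 3), o)))
X = Rational(-32, 3) (X = Add(Rational(8, 3), Mul(Rational(4, 3), Add(-9, -1))) = Add(Rational(8, 3), Mul(Rational(4, 3), -10)) = Add(Rational(8, 3), Rational(-40, 3)) = Rational(-32, 3) ≈ -10.667)
Function('Q')(s) = Add(Rational(-32, 3), Mul(-1, s))
Add(Function('Q')(684), Mul(-1, -416551)) = Add(Add(Rational(-32, 3), Mul(-1, 684)), Mul(-1, -416551)) = Add(Add(Rational(-32, 3), -684), 416551) = Add(Rational(-2084, 3), 416551) = Rational(1247569, 3)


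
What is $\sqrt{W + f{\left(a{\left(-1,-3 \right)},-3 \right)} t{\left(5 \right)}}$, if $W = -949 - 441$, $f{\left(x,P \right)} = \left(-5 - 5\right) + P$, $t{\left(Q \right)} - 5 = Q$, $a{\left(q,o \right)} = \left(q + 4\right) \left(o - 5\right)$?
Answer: $4 i \sqrt{95} \approx 38.987 i$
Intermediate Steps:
$a{\left(q,o \right)} = \left(-5 + o\right) \left(4 + q\right)$ ($a{\left(q,o \right)} = \left(4 + q\right) \left(-5 + o\right) = \left(-5 + o\right) \left(4 + q\right)$)
$t{\left(Q \right)} = 5 + Q$
$f{\left(x,P \right)} = -10 + P$
$W = -1390$
$\sqrt{W + f{\left(a{\left(-1,-3 \right)},-3 \right)} t{\left(5 \right)}} = \sqrt{-1390 + \left(-10 - 3\right) \left(5 + 5\right)} = \sqrt{-1390 - 130} = \sqrt{-1520} = 4 i \sqrt{95}$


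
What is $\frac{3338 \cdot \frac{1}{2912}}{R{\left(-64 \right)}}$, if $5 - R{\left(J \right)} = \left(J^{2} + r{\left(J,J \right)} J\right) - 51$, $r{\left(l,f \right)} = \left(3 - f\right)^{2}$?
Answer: $\frac{1669}{412420736} \approx 4.0468 \cdot 10^{-6}$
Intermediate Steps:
$R{\left(J \right)} = 56 - J^{2} - J \left(-3 + J\right)^{2}$ ($R{\left(J \right)} = 5 - \left(\left(J^{2} + \left(-3 + J\right)^{2} J\right) - 51\right) = 5 - \left(\left(J^{2} + J \left(-3 + J\right)^{2}\right) - 51\right) = 5 - \left(-51 + J^{2} + J \left(-3 + J\right)^{2}\right) = 56 - J^{2} - J \left(-3 + J\right)^{2}$)
$\frac{3338 \cdot \frac{1}{2912}}{R{\left(-64 \right)}} = \frac{3338 \cdot \frac{1}{2912}}{56 - \left(-64\right)^{2} - - 64 \left(-3 - 64\right)^{2}} = \frac{3338 \cdot \frac{1}{2912}}{56 - 4096 - - 64 \left(-67\right)^{2}} = \frac{1669}{1456 \left(56 - 4096 - \left(-64\right) 4489\right)} = \frac{1669}{1456 \left(56 - 4096 + 287296\right)} = \frac{1669}{1456 \cdot 283256} = \frac{1669}{1456} \cdot \frac{1}{283256} = \frac{1669}{412420736}$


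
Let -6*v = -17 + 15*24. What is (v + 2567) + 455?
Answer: 17789/6 ≈ 2964.8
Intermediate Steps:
v = -343/6 (v = -(-17 + 15*24)/6 = -(-17 + 360)/6 = -1/6*343 = -343/6 ≈ -57.167)
(v + 2567) + 455 = (-343/6 + 2567) + 455 = 15059/6 + 455 = 17789/6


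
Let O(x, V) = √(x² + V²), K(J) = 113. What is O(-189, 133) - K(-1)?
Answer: -113 + 7*√1090 ≈ 118.11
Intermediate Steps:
O(x, V) = √(V² + x²)
O(-189, 133) - K(-1) = √(133² + (-189)²) - 1*113 = √(17689 + 35721) - 113 = √53410 - 113 = 7*√1090 - 113 = -113 + 7*√1090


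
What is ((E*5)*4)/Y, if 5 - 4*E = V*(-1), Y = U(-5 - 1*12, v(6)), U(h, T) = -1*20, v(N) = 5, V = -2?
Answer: -¾ ≈ -0.75000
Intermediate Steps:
U(h, T) = -20
Y = -20
E = ¾ (E = 5/4 - (-1)*(-1)/2 = 5/4 - ¼*2 = 5/4 - ½ = ¾ ≈ 0.75000)
((E*5)*4)/Y = (((¾)*5)*4)/(-20) = ((15/4)*4)*(-1/20) = 15*(-1/20) = -¾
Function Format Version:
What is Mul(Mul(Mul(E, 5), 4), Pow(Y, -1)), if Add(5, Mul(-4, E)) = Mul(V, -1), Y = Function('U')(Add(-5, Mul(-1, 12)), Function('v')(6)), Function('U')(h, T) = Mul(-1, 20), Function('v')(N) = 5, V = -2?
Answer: Rational(-3, 4) ≈ -0.75000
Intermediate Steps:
Function('U')(h, T) = -20
Y = -20
E = Rational(3, 4) (E = Add(Rational(5, 4), Mul(Rational(-1, 4), Mul(-2, -1))) = Add(Rational(5, 4), Mul(Rational(-1, 4), 2)) = Add(Rational(5, 4), Rational(-1, 2)) = Rational(3, 4) ≈ 0.75000)
Mul(Mul(Mul(E, 5), 4), Pow(Y, -1)) = Mul(Mul(Mul(Rational(3, 4), 5), 4), Pow(-20, -1)) = Mul(Mul(Rational(15, 4), 4), Rational(-1, 20)) = Mul(15, Rational(-1, 20)) = Rational(-3, 4)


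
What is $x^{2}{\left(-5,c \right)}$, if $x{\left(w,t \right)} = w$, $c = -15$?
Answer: $25$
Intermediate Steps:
$x^{2}{\left(-5,c \right)} = \left(-5\right)^{2} = 25$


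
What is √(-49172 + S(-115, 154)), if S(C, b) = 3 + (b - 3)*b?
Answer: I*√25915 ≈ 160.98*I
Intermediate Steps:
S(C, b) = 3 + b*(-3 + b) (S(C, b) = 3 + (-3 + b)*b = 3 + b*(-3 + b))
√(-49172 + S(-115, 154)) = √(-49172 + (3 + 154² - 3*154)) = √(-49172 + (3 + 23716 - 462)) = √(-49172 + 23257) = √(-25915) = I*√25915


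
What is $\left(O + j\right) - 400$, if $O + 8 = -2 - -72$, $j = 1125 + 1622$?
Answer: $2409$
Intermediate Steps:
$j = 2747$
$O = 62$ ($O = -8 - -70 = -8 + \left(-2 + 72\right) = -8 + 70 = 62$)
$\left(O + j\right) - 400 = \left(62 + 2747\right) - 400 = 2809 - 400 = 2409$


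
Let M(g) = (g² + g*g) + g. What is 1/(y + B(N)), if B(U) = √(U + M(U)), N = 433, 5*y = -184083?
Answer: -920415/33877154789 - 50*√93961/33877154789 ≈ -2.7622e-5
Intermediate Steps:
M(g) = g + 2*g² (M(g) = (g² + g²) + g = 2*g² + g = g + 2*g²)
y = -184083/5 (y = (⅕)*(-184083) = -184083/5 ≈ -36817.)
B(U) = √(U + U*(1 + 2*U))
1/(y + B(N)) = 1/(-184083/5 + √2*√(433*(1 + 433))) = 1/(-184083/5 + √2*√(433*434)) = 1/(-184083/5 + √2*√187922) = 1/(-184083/5 + 2*√93961)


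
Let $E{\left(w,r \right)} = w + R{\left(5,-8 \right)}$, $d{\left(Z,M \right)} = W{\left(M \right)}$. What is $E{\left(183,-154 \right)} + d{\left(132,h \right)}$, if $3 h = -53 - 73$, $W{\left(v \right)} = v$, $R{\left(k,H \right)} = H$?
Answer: $133$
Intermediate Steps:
$h = -42$ ($h = \frac{-53 - 73}{3} = \frac{1}{3} \left(-126\right) = -42$)
$d{\left(Z,M \right)} = M$
$E{\left(w,r \right)} = -8 + w$ ($E{\left(w,r \right)} = w - 8 = -8 + w$)
$E{\left(183,-154 \right)} + d{\left(132,h \right)} = \left(-8 + 183\right) - 42 = 175 - 42 = 133$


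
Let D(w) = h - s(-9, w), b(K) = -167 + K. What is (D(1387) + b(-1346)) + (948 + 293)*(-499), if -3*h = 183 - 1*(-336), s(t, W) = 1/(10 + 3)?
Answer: -8072286/13 ≈ -6.2095e+5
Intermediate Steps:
s(t, W) = 1/13
h = -173 (h = -(183 - 1*(-336))/3 = -(183 + 336)/3 = -⅓*519 = -173)
D(w) = -2250/13 (D(w) = -173 - 1*1/13 = -173 - 1/13 = -2250/13)
(D(1387) + b(-1346)) + (948 + 293)*(-499) = (-2250/13 + (-167 - 1346)) + (948 + 293)*(-499) = (-2250/13 - 1513) + 1241*(-499) = -21919/13 - 619259 = -8072286/13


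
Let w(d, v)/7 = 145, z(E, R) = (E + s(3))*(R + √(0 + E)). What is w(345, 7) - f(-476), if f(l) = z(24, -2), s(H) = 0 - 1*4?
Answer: 1055 - 40*√6 ≈ 957.02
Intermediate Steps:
s(H) = -4 (s(H) = 0 - 4 = -4)
z(E, R) = (-4 + E)*(R + √E) (z(E, R) = (E - 4)*(R + √(0 + E)) = (-4 + E)*(R + √E))
f(l) = -40 + 40*√6 (f(l) = 24^(3/2) - 4*(-2) - 8*√6 + 24*(-2) = 48*√6 + 8 - 8*√6 - 48 = -40 + 40*√6)
w(d, v) = 1015 (w(d, v) = 7*145 = 1015)
w(345, 7) - f(-476) = 1015 - (-40 + 40*√6) = 1015 + (40 - 40*√6) = 1055 - 40*√6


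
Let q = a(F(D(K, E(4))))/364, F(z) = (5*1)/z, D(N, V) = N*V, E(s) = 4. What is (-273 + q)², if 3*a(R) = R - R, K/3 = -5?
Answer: 74529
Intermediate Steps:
K = -15 (K = 3*(-5) = -15)
F(z) = 5/z
a(R) = 0 (a(R) = (R - R)/3 = (⅓)*0 = 0)
q = 0 (q = 0/364 = 0*(1/364) = 0)
(-273 + q)² = (-273 + 0)² = (-273)² = 74529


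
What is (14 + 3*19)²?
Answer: 5041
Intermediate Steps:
(14 + 3*19)² = (14 + 57)² = 71² = 5041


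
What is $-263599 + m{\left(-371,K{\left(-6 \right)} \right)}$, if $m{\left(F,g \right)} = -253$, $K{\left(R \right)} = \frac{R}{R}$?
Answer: $-263852$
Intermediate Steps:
$K{\left(R \right)} = 1$
$-263599 + m{\left(-371,K{\left(-6 \right)} \right)} = -263599 - 253 = -263852$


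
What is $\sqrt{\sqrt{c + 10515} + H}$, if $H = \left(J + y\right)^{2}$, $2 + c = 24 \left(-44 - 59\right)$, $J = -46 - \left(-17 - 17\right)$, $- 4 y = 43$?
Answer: $\frac{\sqrt{8281 + 16 \sqrt{8041}}}{4} \approx 24.642$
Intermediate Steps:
$y = - \frac{43}{4}$ ($y = \left(- \frac{1}{4}\right) 43 = - \frac{43}{4} \approx -10.75$)
$J = -12$ ($J = -46 - -34 = -46 + 34 = -12$)
$c = -2474$ ($c = -2 + 24 \left(-44 - 59\right) = -2 + 24 \left(-103\right) = -2 - 2472 = -2474$)
$H = \frac{8281}{16}$ ($H = \left(-12 - \frac{43}{4}\right)^{2} = \left(- \frac{91}{4}\right)^{2} = \frac{8281}{16} \approx 517.56$)
$\sqrt{\sqrt{c + 10515} + H} = \sqrt{\sqrt{-2474 + 10515} + \frac{8281}{16}} = \sqrt{\sqrt{8041} + \frac{8281}{16}} = \sqrt{\frac{8281}{16} + \sqrt{8041}}$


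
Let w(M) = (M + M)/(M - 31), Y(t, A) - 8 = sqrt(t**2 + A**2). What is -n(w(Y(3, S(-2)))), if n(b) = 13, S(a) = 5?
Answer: -13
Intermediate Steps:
Y(t, A) = 8 + sqrt(A**2 + t**2) (Y(t, A) = 8 + sqrt(t**2 + A**2) = 8 + sqrt(A**2 + t**2))
w(M) = 2*M/(-31 + M) (w(M) = (2*M)/(-31 + M) = 2*M/(-31 + M))
-n(w(Y(3, S(-2)))) = -1*13 = -13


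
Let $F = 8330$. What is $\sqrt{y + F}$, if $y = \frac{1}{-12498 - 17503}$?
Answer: $\frac{\sqrt{7497499778329}}{30001} \approx 91.269$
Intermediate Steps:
$y = - \frac{1}{30001}$ ($y = \frac{1}{-30001} = - \frac{1}{30001} \approx -3.3332 \cdot 10^{-5}$)
$\sqrt{y + F} = \sqrt{- \frac{1}{30001} + 8330} = \sqrt{\frac{249908329}{30001}} = \frac{\sqrt{7497499778329}}{30001}$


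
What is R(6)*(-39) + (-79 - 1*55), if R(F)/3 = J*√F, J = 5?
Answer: -134 - 585*√6 ≈ -1567.0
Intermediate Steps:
R(F) = 15*√F (R(F) = 3*(5*√F) = 15*√F)
R(6)*(-39) + (-79 - 1*55) = (15*√6)*(-39) + (-79 - 1*55) = -585*√6 + (-79 - 55) = -585*√6 - 134 = -134 - 585*√6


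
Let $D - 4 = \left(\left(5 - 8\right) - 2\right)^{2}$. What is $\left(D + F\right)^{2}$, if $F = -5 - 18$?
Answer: $36$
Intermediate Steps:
$F = -23$ ($F = -5 - 18 = -23$)
$D = 29$ ($D = 4 + \left(\left(5 - 8\right) - 2\right)^{2} = 4 + \left(-3 - 2\right)^{2} = 4 + \left(-5\right)^{2} = 4 + 25 = 29$)
$\left(D + F\right)^{2} = \left(29 - 23\right)^{2} = 6^{2} = 36$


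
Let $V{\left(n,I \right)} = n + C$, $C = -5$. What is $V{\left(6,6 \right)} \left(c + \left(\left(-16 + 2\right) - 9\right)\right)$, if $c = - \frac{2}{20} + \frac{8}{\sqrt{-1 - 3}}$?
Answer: $- \frac{231}{10} - 4 i \approx -23.1 - 4.0 i$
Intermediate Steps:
$V{\left(n,I \right)} = -5 + n$ ($V{\left(n,I \right)} = n - 5 = -5 + n$)
$c = - \frac{1}{10} - 4 i$ ($c = \left(-2\right) \frac{1}{20} + \frac{8}{\sqrt{-4}} = - \frac{1}{10} + \frac{8}{2 i} = - \frac{1}{10} + 8 \left(- \frac{i}{2}\right) = - \frac{1}{10} - 4 i \approx -0.1 - 4.0 i$)
$V{\left(6,6 \right)} \left(c + \left(\left(-16 + 2\right) - 9\right)\right) = \left(-5 + 6\right) \left(\left(- \frac{1}{10} - 4 i\right) + \left(\left(-16 + 2\right) - 9\right)\right) = 1 \left(\left(- \frac{1}{10} - 4 i\right) - 23\right) = 1 \left(- \frac{231}{10} - 4 i\right) = - \frac{231}{10} - 4 i$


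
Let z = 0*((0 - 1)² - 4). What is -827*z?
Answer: 0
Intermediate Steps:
z = 0 (z = 0*((-1)² - 4) = 0*(1 - 4) = 0*(-3) = 0)
-827*z = -827*0 = 0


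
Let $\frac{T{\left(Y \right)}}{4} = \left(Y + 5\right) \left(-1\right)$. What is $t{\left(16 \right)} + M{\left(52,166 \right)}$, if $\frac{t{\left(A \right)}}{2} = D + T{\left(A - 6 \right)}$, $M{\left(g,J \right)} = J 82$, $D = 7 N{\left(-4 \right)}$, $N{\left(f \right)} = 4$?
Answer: $13548$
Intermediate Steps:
$D = 28$ ($D = 7 \cdot 4 = 28$)
$M{\left(g,J \right)} = 82 J$
$T{\left(Y \right)} = -20 - 4 Y$ ($T{\left(Y \right)} = 4 \left(Y + 5\right) \left(-1\right) = 4 \left(5 + Y\right) \left(-1\right) = 4 \left(-5 - Y\right) = -20 - 4 Y$)
$t{\left(A \right)} = 64 - 8 A$ ($t{\left(A \right)} = 2 \left(28 - \left(20 + 4 \left(A - 6\right)\right)\right) = 2 \left(28 - \left(20 + 4 \left(-6 + A\right)\right)\right) = 2 \left(28 - \left(-4 + 4 A\right)\right) = 2 \left(32 - 4 A\right) = 64 - 8 A$)
$t{\left(16 \right)} + M{\left(52,166 \right)} = \left(64 - 128\right) + 82 \cdot 166 = \left(64 - 128\right) + 13612 = -64 + 13612 = 13548$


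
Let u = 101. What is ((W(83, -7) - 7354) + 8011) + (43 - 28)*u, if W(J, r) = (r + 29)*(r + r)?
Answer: 1864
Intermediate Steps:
W(J, r) = 2*r*(29 + r) (W(J, r) = (29 + r)*(2*r) = 2*r*(29 + r))
((W(83, -7) - 7354) + 8011) + (43 - 28)*u = ((2*(-7)*(29 - 7) - 7354) + 8011) + (43 - 28)*101 = ((2*(-7)*22 - 7354) + 8011) + 15*101 = ((-308 - 7354) + 8011) + 1515 = (-7662 + 8011) + 1515 = 349 + 1515 = 1864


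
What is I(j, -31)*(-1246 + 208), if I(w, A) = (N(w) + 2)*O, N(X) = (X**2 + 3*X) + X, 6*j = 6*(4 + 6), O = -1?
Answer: 147396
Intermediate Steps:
j = 10 (j = (6*(4 + 6))/6 = (6*10)/6 = (1/6)*60 = 10)
N(X) = X**2 + 4*X
I(w, A) = -2 - w*(4 + w) (I(w, A) = (w*(4 + w) + 2)*(-1) = (2 + w*(4 + w))*(-1) = -2 - w*(4 + w))
I(j, -31)*(-1246 + 208) = (-2 - 1*10*(4 + 10))*(-1246 + 208) = (-2 - 1*10*14)*(-1038) = (-2 - 140)*(-1038) = -142*(-1038) = 147396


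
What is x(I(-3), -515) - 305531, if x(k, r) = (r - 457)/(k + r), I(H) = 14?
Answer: -51023353/167 ≈ -3.0553e+5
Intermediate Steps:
x(k, r) = (-457 + r)/(k + r)
x(I(-3), -515) - 305531 = (-457 - 515)/(14 - 515) - 305531 = -972/(-501) - 305531 = -1/501*(-972) - 305531 = 324/167 - 305531 = -51023353/167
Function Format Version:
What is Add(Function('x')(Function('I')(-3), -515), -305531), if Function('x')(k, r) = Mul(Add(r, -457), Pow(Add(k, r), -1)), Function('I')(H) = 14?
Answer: Rational(-51023353, 167) ≈ -3.0553e+5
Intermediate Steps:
Function('x')(k, r) = Mul(Pow(Add(k, r), -1), Add(-457, r)) (Function('x')(k, r) = Mul(Add(-457, r), Pow(Add(k, r), -1)) = Mul(Pow(Add(k, r), -1), Add(-457, r)))
Add(Function('x')(Function('I')(-3), -515), -305531) = Add(Mul(Pow(Add(14, -515), -1), Add(-457, -515)), -305531) = Add(Mul(Pow(-501, -1), -972), -305531) = Add(Mul(Rational(-1, 501), -972), -305531) = Add(Rational(324, 167), -305531) = Rational(-51023353, 167)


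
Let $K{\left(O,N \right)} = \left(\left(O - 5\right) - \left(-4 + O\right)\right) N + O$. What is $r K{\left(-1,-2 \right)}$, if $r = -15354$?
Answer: $-15354$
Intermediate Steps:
$K{\left(O,N \right)} = O - N$ ($K{\left(O,N \right)} = \left(\left(-5 + O\right) - \left(-4 + O\right)\right) N + O = - N + O = O - N$)
$r K{\left(-1,-2 \right)} = - 15354 \left(-1 - -2\right) = - 15354 \left(-1 + 2\right) = \left(-15354\right) 1 = -15354$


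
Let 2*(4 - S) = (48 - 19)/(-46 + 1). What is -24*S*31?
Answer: -48236/15 ≈ -3215.7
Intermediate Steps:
S = 389/90 (S = 4 - (48 - 19)/(2*(-46 + 1)) = 4 - 29/(2*(-45)) = 4 - 29*(-1)/(2*45) = 4 - 1/2*(-29/45) = 4 + 29/90 = 389/90 ≈ 4.3222)
-24*S*31 = -24*389/90*31 = -1556/15*31 = -48236/15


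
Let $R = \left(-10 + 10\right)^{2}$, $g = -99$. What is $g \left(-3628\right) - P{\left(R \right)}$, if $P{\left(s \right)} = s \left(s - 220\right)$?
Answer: $359172$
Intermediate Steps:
$R = 0$ ($R = 0^{2} = 0$)
$P{\left(s \right)} = s \left(-220 + s\right)$
$g \left(-3628\right) - P{\left(R \right)} = \left(-99\right) \left(-3628\right) - 0 \left(-220 + 0\right) = 359172 - 0 \left(-220\right) = 359172 - 0 = 359172 + 0 = 359172$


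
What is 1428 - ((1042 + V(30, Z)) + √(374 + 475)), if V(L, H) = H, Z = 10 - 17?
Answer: 393 - √849 ≈ 363.86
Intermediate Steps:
Z = -7
1428 - ((1042 + V(30, Z)) + √(374 + 475)) = 1428 - ((1042 - 7) + √(374 + 475)) = 1428 - (1035 + √849) = 1428 + (-1035 - √849) = 393 - √849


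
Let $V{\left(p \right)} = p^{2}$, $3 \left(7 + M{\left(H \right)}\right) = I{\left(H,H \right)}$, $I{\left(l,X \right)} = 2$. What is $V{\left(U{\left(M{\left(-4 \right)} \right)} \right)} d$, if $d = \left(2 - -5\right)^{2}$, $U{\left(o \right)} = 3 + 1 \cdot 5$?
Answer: $3136$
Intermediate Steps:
$M{\left(H \right)} = - \frac{19}{3}$ ($M{\left(H \right)} = -7 + \frac{1}{3} \cdot 2 = -7 + \frac{2}{3} = - \frac{19}{3}$)
$U{\left(o \right)} = 8$ ($U{\left(o \right)} = 3 + 5 = 8$)
$d = 49$ ($d = \left(2 + 5\right)^{2} = 7^{2} = 49$)
$V{\left(U{\left(M{\left(-4 \right)} \right)} \right)} d = 8^{2} \cdot 49 = 64 \cdot 49 = 3136$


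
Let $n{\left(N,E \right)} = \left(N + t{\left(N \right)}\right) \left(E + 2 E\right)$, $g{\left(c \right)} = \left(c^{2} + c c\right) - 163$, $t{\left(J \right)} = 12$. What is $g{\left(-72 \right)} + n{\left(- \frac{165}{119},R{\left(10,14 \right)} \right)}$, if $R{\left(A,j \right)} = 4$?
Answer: $\frac{1229551}{119} \approx 10332.0$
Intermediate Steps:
$g{\left(c \right)} = -163 + 2 c^{2}$ ($g{\left(c \right)} = \left(c^{2} + c^{2}\right) - 163 = 2 c^{2} - 163 = -163 + 2 c^{2}$)
$n{\left(N,E \right)} = 3 E \left(12 + N\right)$ ($n{\left(N,E \right)} = \left(N + 12\right) \left(E + 2 E\right) = \left(12 + N\right) 3 E = 3 E \left(12 + N\right)$)
$g{\left(-72 \right)} + n{\left(- \frac{165}{119},R{\left(10,14 \right)} \right)} = \left(-163 + 2 \left(-72\right)^{2}\right) + 3 \cdot 4 \left(12 - \frac{165}{119}\right) = \left(-163 + 2 \cdot 5184\right) + 3 \cdot 4 \left(12 - \frac{165}{119}\right) = \left(-163 + 10368\right) + 3 \cdot 4 \left(12 - \frac{165}{119}\right) = 10205 + 3 \cdot 4 \cdot \frac{1263}{119} = 10205 + \frac{15156}{119} = \frac{1229551}{119}$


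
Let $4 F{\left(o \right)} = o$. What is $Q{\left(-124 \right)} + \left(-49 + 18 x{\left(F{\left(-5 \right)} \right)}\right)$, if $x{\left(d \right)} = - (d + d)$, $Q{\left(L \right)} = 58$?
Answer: $54$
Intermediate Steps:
$F{\left(o \right)} = \frac{o}{4}$
$x{\left(d \right)} = - 2 d$
$Q{\left(-124 \right)} + \left(-49 + 18 x{\left(F{\left(-5 \right)} \right)}\right) = 58 - \left(49 - 18 \left(- 2 \cdot \frac{1}{4} \left(-5\right)\right)\right) = 58 - \left(49 - 18 \left(\left(-2\right) \left(- \frac{5}{4}\right)\right)\right) = 58 + \left(-49 + 18 \cdot \frac{5}{2}\right) = 58 + \left(-49 + 45\right) = 58 - 4 = 54$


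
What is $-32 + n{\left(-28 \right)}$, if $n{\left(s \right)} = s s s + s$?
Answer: $-22012$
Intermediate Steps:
$n{\left(s \right)} = s + s^{3}$ ($n{\left(s \right)} = s^{2} s + s = s^{3} + s = s + s^{3}$)
$-32 + n{\left(-28 \right)} = -32 + \left(-28 + \left(-28\right)^{3}\right) = -32 - 21980 = -22012$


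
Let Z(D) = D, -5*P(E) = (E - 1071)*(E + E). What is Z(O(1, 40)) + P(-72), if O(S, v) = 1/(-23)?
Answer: -3785621/115 ≈ -32918.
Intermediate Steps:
O(S, v) = -1/23
P(E) = -2*E*(-1071 + E)/5 (P(E) = -(E - 1071)*(E + E)/5 = -(-1071 + E)*2*E/5 = -2*E*(-1071 + E)/5)
Z(O(1, 40)) + P(-72) = -1/23 + (⅖)*(-72)*(1071 - 1*(-72)) = -1/23 + (⅖)*(-72)*(1071 + 72) = -1/23 + (⅖)*(-72)*1143 = -1/23 - 164592/5 = -3785621/115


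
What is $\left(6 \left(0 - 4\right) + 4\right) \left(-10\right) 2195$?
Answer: $439000$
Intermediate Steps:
$\left(6 \left(0 - 4\right) + 4\right) \left(-10\right) 2195 = \left(6 \left(-4\right) + 4\right) \left(-10\right) 2195 = \left(-24 + 4\right) \left(-10\right) 2195 = \left(-20\right) \left(-10\right) 2195 = 200 \cdot 2195 = 439000$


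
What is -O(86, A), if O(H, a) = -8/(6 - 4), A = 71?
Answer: 4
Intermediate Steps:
O(H, a) = -4 (O(H, a) = -8/2 = (½)*(-8) = -4)
-O(86, A) = -1*(-4) = 4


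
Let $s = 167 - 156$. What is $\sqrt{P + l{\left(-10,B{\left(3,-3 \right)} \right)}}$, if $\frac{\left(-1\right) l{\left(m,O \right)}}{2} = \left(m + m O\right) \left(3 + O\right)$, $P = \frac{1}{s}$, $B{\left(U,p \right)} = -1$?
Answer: $\frac{\sqrt{11}}{11} \approx 0.30151$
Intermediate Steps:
$s = 11$ ($s = 167 - 156 = 11$)
$P = \frac{1}{11} \approx 0.090909$
$l{\left(m,O \right)} = - 2 \left(3 + O\right) \left(m + O m\right)$ ($l{\left(m,O \right)} = - 2 \left(m + m O\right) \left(3 + O\right) = - 2 \left(m + O m\right) \left(3 + O\right) = - 2 \left(3 + O\right) \left(m + O m\right)$)
$\sqrt{P + l{\left(-10,B{\left(3,-3 \right)} \right)}} = \sqrt{\frac{1}{11} - - 20 \left(3 + \left(-1\right)^{2} + 4 \left(-1\right)\right)} = \sqrt{\frac{1}{11} - - 20 \left(3 + 1 - 4\right)} = \sqrt{\frac{1}{11} - \left(-20\right) 0} = \sqrt{\frac{1}{11} + 0} = \sqrt{\frac{1}{11}} = \frac{\sqrt{11}}{11}$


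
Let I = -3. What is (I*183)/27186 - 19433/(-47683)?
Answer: 167375857/432103346 ≈ 0.38735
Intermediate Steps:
(I*183)/27186 - 19433/(-47683) = -3*183/27186 - 19433/(-47683) = -549*1/27186 - 19433*(-1/47683) = -183/9062 + 19433/47683 = 167375857/432103346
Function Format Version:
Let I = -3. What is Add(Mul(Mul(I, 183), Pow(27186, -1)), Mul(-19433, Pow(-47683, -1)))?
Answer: Rational(167375857, 432103346) ≈ 0.38735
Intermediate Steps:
Add(Mul(Mul(I, 183), Pow(27186, -1)), Mul(-19433, Pow(-47683, -1))) = Add(Mul(Mul(-3, 183), Pow(27186, -1)), Mul(-19433, Pow(-47683, -1))) = Add(Mul(-549, Rational(1, 27186)), Mul(-19433, Rational(-1, 47683))) = Add(Rational(-183, 9062), Rational(19433, 47683)) = Rational(167375857, 432103346)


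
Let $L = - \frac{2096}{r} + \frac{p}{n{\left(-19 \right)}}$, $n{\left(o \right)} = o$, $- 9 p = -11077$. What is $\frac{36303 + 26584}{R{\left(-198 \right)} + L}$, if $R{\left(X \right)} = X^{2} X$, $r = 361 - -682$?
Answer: $- \frac{590320269}{72866200637} \approx -0.0081014$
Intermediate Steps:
$p = \frac{11077}{9}$ ($p = \left(- \frac{1}{9}\right) \left(-11077\right) = \frac{11077}{9} \approx 1230.8$)
$r = 1043$ ($r = 361 + 682 = 1043$)
$L = - \frac{626933}{9387}$ ($L = - \frac{2096}{1043} + \frac{11077}{9 \left(-19\right)} = \left(-2096\right) \frac{1}{1043} + \frac{11077}{9} \left(- \frac{1}{19}\right) = - \frac{2096}{1043} - \frac{583}{9} = - \frac{626933}{9387} \approx -66.787$)
$R{\left(X \right)} = X^{3}$
$\frac{36303 + 26584}{R{\left(-198 \right)} + L} = \frac{36303 + 26584}{\left(-198\right)^{3} - \frac{626933}{9387}} = \frac{62887}{-7762392 - \frac{626933}{9387}} = \frac{62887}{- \frac{72866200637}{9387}} = 62887 \left(- \frac{9387}{72866200637}\right) = - \frac{590320269}{72866200637}$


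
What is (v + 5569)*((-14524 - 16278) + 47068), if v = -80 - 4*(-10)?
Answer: 89934714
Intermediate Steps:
v = -40 (v = -80 + 40 = -40)
(v + 5569)*((-14524 - 16278) + 47068) = (-40 + 5569)*((-14524 - 16278) + 47068) = 5529*(-30802 + 47068) = 5529*16266 = 89934714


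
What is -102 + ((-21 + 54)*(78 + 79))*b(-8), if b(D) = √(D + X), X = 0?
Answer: -102 + 10362*I*√2 ≈ -102.0 + 14654.0*I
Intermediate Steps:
b(D) = √D (b(D) = √(D + 0) = √D)
-102 + ((-21 + 54)*(78 + 79))*b(-8) = -102 + ((-21 + 54)*(78 + 79))*√(-8) = -102 + (33*157)*(2*I*√2) = -102 + 5181*(2*I*√2) = -102 + 10362*I*√2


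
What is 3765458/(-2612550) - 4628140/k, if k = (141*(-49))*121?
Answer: 45168513581/11030621525 ≈ 4.0948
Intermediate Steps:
k = -835989 (k = -6909*121 = -835989)
3765458/(-2612550) - 4628140/k = 3765458/(-2612550) - 4628140/(-835989) = 3765458*(-1/2612550) - 4628140*(-1/835989) = -1882729/1306275 + 420740/75999 = 45168513581/11030621525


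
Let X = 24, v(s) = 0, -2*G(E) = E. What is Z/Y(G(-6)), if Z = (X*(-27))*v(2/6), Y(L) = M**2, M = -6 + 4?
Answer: 0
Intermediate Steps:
G(E) = -E/2
M = -2
Y(L) = 4 (Y(L) = (-2)**2 = 4)
Z = 0 (Z = (24*(-27))*0 = -648*0 = 0)
Z/Y(G(-6)) = 0/4 = 0*(1/4) = 0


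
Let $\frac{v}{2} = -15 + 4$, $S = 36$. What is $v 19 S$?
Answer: $-15048$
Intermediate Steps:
$v = -22$ ($v = 2 \left(-15 + 4\right) = 2 \left(-11\right) = -22$)
$v 19 S = \left(-22\right) 19 \cdot 36 = \left(-418\right) 36 = -15048$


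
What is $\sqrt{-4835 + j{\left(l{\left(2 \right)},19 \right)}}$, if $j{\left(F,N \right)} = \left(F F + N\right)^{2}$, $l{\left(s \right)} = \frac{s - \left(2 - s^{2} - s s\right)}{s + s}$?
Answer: $i \sqrt{4306} \approx 65.62 i$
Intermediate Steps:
$l{\left(s \right)} = \frac{-2 + s + 2 s^{2}}{2 s}$ ($l{\left(s \right)} = \frac{s + \left(\left(s^{2} + s^{2}\right) - 2\right)}{2 s} = \left(s + \left(2 s^{2} - 2\right)\right) \frac{1}{2 s} = \left(s + \left(-2 + 2 s^{2}\right)\right) \frac{1}{2 s} = \left(-2 + s + 2 s^{2}\right) \frac{1}{2 s} = \frac{-2 + s + 2 s^{2}}{2 s}$)
$j{\left(F,N \right)} = \left(N + F^{2}\right)^{2}$ ($j{\left(F,N \right)} = \left(F^{2} + N\right)^{2} = \left(N + F^{2}\right)^{2}$)
$\sqrt{-4835 + j{\left(l{\left(2 \right)},19 \right)}} = \sqrt{-4835 + \left(19 + \left(\frac{1}{2} + 2 - \frac{1}{2}\right)^{2}\right)^{2}} = \sqrt{-4835 + \left(19 + 2^{2}\right)^{2}} = \sqrt{-4835 + \left(19 + 4\right)^{2}} = \sqrt{-4835 + 23^{2}} = \sqrt{-4835 + 529} = \sqrt{-4306} = i \sqrt{4306}$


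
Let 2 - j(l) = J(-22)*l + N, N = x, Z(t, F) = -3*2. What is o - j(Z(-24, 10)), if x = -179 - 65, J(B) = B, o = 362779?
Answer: 362665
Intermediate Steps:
Z(t, F) = -6
x = -244
N = -244
j(l) = 246 + 22*l (j(l) = 2 - (-22*l - 244) = 2 - (-244 - 22*l) = 2 + (244 + 22*l) = 246 + 22*l)
o - j(Z(-24, 10)) = 362779 - (246 + 22*(-6)) = 362779 - (246 - 132) = 362779 - 1*114 = 362779 - 114 = 362665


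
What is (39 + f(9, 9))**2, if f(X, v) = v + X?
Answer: 3249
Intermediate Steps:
f(X, v) = X + v
(39 + f(9, 9))**2 = (39 + (9 + 9))**2 = (39 + 18)**2 = 57**2 = 3249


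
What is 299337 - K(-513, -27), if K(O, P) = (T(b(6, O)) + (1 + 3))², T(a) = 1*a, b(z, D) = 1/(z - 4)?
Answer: 1197267/4 ≈ 2.9932e+5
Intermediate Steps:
b(z, D) = 1/(-4 + z)
T(a) = a
K(O, P) = 81/4 (K(O, P) = (1/(-4 + 6) + (1 + 3))² = (1/2 + 4)² = (½ + 4)² = (9/2)² = 81/4)
299337 - K(-513, -27) = 299337 - 1*81/4 = 299337 - 81/4 = 1197267/4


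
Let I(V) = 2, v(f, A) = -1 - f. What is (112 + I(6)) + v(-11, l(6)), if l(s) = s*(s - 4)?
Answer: 124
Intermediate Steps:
l(s) = s*(-4 + s)
(112 + I(6)) + v(-11, l(6)) = (112 + 2) + (-1 - 1*(-11)) = 114 + (-1 + 11) = 114 + 10 = 124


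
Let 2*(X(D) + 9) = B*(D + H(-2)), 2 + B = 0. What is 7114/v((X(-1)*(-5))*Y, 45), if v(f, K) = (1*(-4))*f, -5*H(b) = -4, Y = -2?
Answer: 3557/176 ≈ 20.210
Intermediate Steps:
B = -2 (B = -2 + 0 = -2)
H(b) = ⅘ (H(b) = -⅕*(-4) = ⅘)
X(D) = -49/5 - D (X(D) = -9 + (-2*(D + ⅘))/2 = -9 + (-2*(⅘ + D))/2 = -9 + (-8/5 - 2*D)/2 = -9 + (-⅘ - D) = -49/5 - D)
v(f, K) = -4*f
7114/v((X(-1)*(-5))*Y, 45) = 7114/((-4*(-49/5 - 1*(-1))*(-5)*(-2))) = 7114/((-4*(-49/5 + 1)*(-5)*(-2))) = 7114/((-4*(-44/5*(-5))*(-2))) = 7114/((-176*(-2))) = 7114/((-4*(-88))) = 7114/352 = 7114*(1/352) = 3557/176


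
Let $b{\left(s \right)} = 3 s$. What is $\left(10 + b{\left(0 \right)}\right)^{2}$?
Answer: $100$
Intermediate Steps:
$\left(10 + b{\left(0 \right)}\right)^{2} = \left(10 + 3 \cdot 0\right)^{2} = \left(10 + 0\right)^{2} = 10^{2} = 100$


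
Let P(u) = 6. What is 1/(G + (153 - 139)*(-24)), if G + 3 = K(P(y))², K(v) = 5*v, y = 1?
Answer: 1/561 ≈ 0.0017825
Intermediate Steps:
G = 897 (G = -3 + (5*6)² = -3 + 30² = -3 + 900 = 897)
1/(G + (153 - 139)*(-24)) = 1/(897 + (153 - 139)*(-24)) = 1/(897 + 14*(-24)) = 1/(897 - 336) = 1/561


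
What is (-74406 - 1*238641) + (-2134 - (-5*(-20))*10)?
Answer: -316181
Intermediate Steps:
(-74406 - 1*238641) + (-2134 - (-5*(-20))*10) = (-74406 - 238641) + (-2134 - 100*10) = -313047 + (-2134 - 1*1000) = -313047 + (-2134 - 1000) = -313047 - 3134 = -316181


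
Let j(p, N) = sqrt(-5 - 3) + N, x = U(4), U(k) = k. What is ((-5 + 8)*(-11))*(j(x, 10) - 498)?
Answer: 16104 - 66*I*sqrt(2) ≈ 16104.0 - 93.338*I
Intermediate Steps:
x = 4
j(p, N) = N + 2*I*sqrt(2) (j(p, N) = sqrt(-8) + N = 2*I*sqrt(2) + N = N + 2*I*sqrt(2))
((-5 + 8)*(-11))*(j(x, 10) - 498) = ((-5 + 8)*(-11))*((10 + 2*I*sqrt(2)) - 498) = (3*(-11))*(-488 + 2*I*sqrt(2)) = -33*(-488 + 2*I*sqrt(2)) = 16104 - 66*I*sqrt(2)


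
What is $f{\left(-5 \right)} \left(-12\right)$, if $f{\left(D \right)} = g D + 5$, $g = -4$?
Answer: $-300$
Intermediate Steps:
$f{\left(D \right)} = 5 - 4 D$ ($f{\left(D \right)} = - 4 D + 5 = 5 - 4 D$)
$f{\left(-5 \right)} \left(-12\right) = \left(5 - -20\right) \left(-12\right) = \left(5 + 20\right) \left(-12\right) = 25 \left(-12\right) = -300$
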